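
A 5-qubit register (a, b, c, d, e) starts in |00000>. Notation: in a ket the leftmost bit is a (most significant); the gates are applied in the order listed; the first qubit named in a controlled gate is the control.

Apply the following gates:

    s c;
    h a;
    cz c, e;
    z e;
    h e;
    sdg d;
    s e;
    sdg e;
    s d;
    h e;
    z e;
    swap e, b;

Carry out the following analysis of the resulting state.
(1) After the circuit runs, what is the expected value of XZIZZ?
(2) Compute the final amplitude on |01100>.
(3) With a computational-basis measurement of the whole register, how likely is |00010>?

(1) The expectation value of XZIZZ is 1. Key observation: gates 4-11 undo each other exactly, leaving only the rest of the circuit to track.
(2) The amplitude on |01100> is 0.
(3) The probability of measuring |00010> is 0.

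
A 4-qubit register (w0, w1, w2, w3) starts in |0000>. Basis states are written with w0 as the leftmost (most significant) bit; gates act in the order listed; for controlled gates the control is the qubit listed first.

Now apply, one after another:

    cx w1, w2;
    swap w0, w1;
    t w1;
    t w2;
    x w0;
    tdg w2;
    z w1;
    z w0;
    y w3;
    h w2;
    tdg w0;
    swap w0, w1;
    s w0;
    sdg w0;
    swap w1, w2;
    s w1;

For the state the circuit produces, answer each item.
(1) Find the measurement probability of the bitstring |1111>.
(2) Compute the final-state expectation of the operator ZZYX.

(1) A full measurement returns |1111> with probability 0.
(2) The expectation value of ZZYX is 0.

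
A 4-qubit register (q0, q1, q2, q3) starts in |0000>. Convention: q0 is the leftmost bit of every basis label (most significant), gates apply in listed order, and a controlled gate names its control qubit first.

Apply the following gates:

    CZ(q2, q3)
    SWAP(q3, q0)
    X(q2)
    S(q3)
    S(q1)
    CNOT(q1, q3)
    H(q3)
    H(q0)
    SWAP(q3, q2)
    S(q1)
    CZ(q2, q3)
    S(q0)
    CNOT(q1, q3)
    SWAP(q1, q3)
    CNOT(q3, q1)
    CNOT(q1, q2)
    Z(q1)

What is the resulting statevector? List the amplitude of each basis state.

The final amplitudes are 1/2 on |0100>, -1/2 on |0110>, I/2 on |1100>, -I/2 on |1110>, and 0 on every other basis state.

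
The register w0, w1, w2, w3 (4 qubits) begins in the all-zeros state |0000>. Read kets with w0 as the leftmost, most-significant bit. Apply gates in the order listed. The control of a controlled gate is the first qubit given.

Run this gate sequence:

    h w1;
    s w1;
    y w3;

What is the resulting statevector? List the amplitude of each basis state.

The final amplitudes are sqrt(2)*I/2 on |0001>, -sqrt(2)/2 on |0101>, and 0 on every other basis state.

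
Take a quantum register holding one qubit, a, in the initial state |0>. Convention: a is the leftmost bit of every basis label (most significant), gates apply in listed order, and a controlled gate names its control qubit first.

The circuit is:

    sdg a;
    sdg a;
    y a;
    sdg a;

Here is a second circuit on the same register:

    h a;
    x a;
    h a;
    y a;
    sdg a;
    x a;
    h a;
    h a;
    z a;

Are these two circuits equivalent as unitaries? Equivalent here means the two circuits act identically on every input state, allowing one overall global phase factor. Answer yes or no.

No — the two circuits implement different unitaries, even allowing a global phase.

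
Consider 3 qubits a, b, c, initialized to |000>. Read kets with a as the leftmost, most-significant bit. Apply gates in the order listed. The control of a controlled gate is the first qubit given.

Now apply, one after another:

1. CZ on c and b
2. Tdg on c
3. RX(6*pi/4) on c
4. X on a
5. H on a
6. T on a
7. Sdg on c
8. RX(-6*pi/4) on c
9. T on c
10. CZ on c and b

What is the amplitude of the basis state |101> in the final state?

|101> carries amplitude sqrt(2)*(-1 - I)/4 in the final state.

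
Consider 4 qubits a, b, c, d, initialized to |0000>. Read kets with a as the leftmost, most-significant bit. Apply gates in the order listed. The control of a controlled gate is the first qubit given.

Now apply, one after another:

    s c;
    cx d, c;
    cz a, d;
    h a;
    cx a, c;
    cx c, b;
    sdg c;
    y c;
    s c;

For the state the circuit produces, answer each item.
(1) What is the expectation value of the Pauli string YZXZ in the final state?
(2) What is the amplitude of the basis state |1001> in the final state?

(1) The expectation value of YZXZ is 0.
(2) The amplitude on |1001> is 0.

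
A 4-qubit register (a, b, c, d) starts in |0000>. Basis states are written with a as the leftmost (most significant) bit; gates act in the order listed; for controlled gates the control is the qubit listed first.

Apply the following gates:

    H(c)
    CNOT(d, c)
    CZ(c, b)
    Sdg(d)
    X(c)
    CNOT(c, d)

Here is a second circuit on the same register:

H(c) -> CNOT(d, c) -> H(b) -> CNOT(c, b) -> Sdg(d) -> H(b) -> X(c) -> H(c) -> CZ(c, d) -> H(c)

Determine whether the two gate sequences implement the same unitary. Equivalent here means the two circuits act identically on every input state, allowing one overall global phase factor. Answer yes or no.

No, they are not equivalent — no single phase factor reconciles the two unitaries.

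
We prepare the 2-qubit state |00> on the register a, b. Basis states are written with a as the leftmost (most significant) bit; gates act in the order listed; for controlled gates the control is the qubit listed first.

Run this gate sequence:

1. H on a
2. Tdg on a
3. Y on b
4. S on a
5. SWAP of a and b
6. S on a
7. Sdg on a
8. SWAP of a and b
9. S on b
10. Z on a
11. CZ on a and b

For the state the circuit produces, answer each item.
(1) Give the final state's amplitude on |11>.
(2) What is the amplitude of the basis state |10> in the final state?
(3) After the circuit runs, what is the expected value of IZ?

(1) The final state's coefficient on |11> equals -sqrt(2)*exp(I*pi/4)/2. Key observation: the block from step 5 through step 8 cancels to the identity and can be dropped.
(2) |10> carries amplitude 0 in the final state.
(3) The observable IZ averages to -1.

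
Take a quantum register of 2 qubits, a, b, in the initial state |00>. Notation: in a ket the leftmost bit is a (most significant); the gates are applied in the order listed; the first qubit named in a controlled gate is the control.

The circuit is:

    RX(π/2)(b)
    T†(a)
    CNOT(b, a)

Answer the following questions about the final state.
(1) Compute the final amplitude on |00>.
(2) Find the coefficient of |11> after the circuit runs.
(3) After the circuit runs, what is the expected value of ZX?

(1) The amplitude on |00> is sqrt(2)/2.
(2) The amplitude on |11> is -sqrt(2)*I/2.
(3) In the final state, ZX has expectation 0.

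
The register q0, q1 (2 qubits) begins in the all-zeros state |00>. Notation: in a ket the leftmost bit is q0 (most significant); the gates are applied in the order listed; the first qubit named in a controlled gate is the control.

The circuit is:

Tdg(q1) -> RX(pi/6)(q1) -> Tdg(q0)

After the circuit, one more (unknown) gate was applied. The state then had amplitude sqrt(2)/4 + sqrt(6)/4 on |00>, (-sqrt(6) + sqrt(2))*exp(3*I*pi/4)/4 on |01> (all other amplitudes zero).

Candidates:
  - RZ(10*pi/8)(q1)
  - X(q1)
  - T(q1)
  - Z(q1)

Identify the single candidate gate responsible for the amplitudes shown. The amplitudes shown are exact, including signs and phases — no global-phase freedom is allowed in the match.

The applied gate was T(q1).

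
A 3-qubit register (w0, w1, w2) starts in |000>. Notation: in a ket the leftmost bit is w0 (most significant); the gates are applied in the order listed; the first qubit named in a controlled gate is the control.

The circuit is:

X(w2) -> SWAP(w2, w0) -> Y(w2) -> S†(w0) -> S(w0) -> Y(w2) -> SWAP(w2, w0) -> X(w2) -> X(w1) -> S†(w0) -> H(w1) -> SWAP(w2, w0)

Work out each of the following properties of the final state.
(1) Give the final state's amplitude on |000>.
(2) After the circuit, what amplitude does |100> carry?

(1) The final state's coefficient on |000> equals sqrt(2)/2. Key observation: the block from step 1 through step 8 cancels to the identity and can be dropped.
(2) The amplitude on |100> is 0.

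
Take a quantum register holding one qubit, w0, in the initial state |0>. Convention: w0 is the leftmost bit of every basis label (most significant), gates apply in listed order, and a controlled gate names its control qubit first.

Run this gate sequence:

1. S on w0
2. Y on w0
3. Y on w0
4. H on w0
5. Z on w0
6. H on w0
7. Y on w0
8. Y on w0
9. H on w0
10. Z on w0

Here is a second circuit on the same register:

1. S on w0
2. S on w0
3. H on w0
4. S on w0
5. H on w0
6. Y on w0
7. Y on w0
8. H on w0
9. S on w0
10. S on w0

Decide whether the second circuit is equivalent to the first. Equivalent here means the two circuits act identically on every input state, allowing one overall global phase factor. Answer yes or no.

No, they are not equivalent — no single phase factor reconciles the two unitaries.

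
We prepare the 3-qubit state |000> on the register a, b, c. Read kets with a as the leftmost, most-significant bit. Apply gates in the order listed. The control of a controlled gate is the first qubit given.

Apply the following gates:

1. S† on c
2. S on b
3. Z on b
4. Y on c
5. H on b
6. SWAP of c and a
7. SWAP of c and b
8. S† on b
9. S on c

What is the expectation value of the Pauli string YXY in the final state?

The observable YXY averages to 0.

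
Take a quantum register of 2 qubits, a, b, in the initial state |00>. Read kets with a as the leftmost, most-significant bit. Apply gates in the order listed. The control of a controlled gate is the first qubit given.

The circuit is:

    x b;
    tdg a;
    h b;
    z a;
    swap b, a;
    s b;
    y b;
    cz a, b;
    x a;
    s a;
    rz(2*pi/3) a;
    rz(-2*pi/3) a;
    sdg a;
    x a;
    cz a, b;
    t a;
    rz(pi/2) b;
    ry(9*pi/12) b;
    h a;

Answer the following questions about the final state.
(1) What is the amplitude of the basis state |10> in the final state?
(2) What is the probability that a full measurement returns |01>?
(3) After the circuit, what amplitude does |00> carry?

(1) |10> carries amplitude (1 - exp(3*I*pi/4))*sqrt(sqrt(2) + 2)/4 in the final state. Key observation: steps 8-15 multiply out to the identity, so the circuit reduces to the remaining gates.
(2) A full measurement returns |01> with probability 3/8 - sqrt(2)/4.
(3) The final state's coefficient on |00> equals (-1 - exp(3*I*pi/4))*sqrt(sqrt(2) + 2)/4.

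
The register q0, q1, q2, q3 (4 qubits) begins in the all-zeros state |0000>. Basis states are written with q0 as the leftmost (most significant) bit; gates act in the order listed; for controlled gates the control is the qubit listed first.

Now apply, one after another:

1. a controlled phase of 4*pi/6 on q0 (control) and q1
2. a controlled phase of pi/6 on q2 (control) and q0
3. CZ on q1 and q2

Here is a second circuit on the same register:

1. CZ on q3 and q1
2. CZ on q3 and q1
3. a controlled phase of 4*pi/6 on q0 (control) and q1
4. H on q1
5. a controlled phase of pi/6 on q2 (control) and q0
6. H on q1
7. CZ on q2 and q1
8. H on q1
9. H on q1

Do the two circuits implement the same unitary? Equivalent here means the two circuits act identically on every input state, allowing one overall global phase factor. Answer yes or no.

Yes, they are equivalent — the unitaries differ by at most a global phase.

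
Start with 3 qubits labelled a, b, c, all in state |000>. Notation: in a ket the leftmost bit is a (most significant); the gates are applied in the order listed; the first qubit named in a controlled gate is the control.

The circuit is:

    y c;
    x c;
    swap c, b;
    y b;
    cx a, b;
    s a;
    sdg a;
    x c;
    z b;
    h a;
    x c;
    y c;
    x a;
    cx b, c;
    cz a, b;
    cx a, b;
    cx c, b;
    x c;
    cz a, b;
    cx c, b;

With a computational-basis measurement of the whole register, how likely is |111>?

A full measurement returns |111> with probability 1/2.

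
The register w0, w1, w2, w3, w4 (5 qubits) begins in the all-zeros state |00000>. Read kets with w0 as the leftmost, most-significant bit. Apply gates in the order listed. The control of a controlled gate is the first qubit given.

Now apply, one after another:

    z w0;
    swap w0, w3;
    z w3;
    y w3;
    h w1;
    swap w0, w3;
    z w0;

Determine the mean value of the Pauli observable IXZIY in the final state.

The observable IXZIY averages to 0.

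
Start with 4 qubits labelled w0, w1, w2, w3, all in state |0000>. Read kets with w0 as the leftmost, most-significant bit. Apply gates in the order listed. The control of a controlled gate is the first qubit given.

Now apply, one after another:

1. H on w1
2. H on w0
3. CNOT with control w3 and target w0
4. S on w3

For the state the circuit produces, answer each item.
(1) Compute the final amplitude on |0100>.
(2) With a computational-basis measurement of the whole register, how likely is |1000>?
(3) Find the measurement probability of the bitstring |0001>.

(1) The final state's coefficient on |0100> equals 1/2.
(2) Outcome |1000> occurs with probability 1/4.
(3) Outcome |0001> occurs with probability 0.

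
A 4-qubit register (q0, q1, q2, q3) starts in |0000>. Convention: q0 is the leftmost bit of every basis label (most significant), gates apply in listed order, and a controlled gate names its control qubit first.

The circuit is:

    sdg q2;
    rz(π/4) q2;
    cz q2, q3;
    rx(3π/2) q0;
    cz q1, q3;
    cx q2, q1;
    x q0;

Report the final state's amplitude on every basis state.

The final amplitudes are -sqrt(2)*exp(3*I*pi/8)/2 on |0000>, sqrt(2)*exp(7*I*pi/8)/2 on |1000>, and 0 on every other basis state.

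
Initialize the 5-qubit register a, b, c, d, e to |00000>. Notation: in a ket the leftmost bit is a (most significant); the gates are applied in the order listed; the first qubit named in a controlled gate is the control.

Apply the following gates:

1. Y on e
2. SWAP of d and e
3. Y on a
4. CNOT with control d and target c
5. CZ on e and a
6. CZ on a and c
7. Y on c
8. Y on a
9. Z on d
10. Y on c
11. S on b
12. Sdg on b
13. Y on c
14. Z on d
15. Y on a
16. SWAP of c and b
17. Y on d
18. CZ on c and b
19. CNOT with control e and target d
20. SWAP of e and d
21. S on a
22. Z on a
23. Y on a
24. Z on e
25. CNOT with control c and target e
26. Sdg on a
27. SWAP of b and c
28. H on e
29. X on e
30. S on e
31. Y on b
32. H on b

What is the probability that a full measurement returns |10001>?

The probability of measuring |10001> is 0. Key observation: the block from step 8 through step 15 cancels to the identity and can be dropped.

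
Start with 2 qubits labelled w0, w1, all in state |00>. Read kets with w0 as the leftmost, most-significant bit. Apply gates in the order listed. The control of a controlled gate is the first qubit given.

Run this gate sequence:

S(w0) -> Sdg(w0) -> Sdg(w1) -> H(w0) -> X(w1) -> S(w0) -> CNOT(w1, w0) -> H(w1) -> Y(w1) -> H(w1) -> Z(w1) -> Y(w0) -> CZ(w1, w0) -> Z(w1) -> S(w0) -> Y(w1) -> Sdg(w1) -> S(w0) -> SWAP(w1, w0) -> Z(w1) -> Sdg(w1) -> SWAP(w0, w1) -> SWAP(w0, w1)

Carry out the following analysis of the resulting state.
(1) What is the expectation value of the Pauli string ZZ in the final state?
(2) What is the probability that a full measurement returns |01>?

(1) In the final state, ZZ has expectation 0.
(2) Outcome |01> occurs with probability 0.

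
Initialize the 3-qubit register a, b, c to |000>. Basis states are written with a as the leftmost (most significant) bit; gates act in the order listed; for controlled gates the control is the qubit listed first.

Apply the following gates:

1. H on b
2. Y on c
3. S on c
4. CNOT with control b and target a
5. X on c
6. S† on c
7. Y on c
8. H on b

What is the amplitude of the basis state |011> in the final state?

|011> carries amplitude -I/2 in the final state.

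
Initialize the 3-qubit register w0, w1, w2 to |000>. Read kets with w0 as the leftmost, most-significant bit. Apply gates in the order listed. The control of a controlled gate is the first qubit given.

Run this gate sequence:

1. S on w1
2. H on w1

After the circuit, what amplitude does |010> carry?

The amplitude on |010> is sqrt(2)/2.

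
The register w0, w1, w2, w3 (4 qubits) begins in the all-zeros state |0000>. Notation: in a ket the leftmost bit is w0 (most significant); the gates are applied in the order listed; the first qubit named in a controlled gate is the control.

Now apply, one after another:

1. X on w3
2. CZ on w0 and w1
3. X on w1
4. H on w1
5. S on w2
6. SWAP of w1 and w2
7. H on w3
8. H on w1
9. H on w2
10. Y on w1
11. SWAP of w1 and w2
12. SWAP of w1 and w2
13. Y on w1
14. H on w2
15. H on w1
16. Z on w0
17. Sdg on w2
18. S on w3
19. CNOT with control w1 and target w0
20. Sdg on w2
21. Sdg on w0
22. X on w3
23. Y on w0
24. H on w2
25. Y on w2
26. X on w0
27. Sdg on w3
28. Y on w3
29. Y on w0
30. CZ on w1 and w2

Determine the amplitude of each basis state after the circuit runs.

The final amplitudes are sqrt(2)*I/2 on |1010>, -sqrt(2)*I/2 on |1011>, and 0 on every other basis state.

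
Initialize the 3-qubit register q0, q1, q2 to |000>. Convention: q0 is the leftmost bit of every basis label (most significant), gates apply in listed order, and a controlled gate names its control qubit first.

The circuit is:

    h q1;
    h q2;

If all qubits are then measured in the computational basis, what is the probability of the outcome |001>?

The probability of measuring |001> is 1/4.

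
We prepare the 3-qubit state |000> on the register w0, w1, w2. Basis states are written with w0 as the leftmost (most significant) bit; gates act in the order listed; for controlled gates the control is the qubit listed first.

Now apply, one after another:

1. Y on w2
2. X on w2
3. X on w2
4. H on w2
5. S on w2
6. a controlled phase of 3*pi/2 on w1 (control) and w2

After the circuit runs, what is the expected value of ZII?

The observable ZII averages to 1. Key observation: the block from step 2 through step 3 cancels to the identity and can be dropped.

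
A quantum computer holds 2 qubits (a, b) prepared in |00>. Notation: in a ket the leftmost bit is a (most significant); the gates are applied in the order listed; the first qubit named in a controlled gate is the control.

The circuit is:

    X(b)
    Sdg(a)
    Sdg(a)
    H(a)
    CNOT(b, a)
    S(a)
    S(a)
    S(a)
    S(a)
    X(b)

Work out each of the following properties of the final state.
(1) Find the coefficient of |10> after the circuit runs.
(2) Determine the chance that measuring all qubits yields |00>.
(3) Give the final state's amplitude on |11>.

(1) The amplitude on |10> is sqrt(2)/2.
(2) A full measurement returns |00> with probability 1/2.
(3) The amplitude on |11> is 0.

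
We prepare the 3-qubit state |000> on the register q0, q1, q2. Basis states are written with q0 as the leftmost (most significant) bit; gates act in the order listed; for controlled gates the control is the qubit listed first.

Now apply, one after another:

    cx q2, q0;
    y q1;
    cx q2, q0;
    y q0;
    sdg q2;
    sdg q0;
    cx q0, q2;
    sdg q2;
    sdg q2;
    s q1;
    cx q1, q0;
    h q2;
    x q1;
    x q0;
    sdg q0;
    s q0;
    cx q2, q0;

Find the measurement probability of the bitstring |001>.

Outcome |001> occurs with probability 1/2.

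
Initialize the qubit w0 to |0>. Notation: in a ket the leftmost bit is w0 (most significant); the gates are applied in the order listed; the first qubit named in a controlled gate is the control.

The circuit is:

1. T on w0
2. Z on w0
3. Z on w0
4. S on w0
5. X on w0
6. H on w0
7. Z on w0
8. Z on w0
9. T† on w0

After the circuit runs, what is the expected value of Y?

The observable Y averages to sqrt(2)/2.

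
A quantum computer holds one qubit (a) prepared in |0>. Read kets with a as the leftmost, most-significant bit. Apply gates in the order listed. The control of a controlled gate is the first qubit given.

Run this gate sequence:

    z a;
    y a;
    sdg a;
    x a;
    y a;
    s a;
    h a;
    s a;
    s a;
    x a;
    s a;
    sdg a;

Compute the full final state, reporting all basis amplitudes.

The final amplitudes are -sqrt(2)/2 on |0>, -sqrt(2)/2 on |1>.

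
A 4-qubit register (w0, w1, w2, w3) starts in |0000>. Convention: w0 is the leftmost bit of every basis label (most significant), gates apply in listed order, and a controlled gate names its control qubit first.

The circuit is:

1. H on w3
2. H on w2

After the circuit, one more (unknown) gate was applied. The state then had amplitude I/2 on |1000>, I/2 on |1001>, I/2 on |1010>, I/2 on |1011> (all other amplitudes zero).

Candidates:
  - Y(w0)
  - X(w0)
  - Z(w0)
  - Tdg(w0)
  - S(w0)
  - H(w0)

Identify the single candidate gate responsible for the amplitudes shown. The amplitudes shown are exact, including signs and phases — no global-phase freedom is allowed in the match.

It was Y(w0) that produced the state shown.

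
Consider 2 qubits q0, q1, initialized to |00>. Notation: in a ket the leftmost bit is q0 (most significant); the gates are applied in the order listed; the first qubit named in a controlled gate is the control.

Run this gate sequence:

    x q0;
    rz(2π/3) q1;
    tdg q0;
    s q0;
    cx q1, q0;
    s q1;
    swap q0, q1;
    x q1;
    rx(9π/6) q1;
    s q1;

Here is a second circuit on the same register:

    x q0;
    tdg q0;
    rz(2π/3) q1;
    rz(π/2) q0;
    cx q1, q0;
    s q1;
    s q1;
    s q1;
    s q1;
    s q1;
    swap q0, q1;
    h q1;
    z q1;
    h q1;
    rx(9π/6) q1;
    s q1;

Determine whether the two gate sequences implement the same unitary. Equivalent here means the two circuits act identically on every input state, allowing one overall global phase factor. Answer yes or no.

Yes: on every input state the two circuits agree up to one overall phase factor.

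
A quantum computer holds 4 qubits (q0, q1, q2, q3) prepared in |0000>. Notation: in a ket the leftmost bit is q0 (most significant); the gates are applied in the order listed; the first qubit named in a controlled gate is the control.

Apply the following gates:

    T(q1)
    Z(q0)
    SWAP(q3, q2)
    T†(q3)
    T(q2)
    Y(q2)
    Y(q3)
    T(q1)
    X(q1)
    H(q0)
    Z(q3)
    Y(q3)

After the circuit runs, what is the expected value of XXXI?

The expectation value of XXXI is 0.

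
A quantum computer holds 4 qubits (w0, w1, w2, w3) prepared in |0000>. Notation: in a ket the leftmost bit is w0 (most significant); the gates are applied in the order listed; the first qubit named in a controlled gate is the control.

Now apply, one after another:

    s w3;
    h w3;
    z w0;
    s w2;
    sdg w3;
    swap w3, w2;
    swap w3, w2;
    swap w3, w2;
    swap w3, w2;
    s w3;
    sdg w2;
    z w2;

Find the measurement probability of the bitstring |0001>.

Outcome |0001> occurs with probability 1/2.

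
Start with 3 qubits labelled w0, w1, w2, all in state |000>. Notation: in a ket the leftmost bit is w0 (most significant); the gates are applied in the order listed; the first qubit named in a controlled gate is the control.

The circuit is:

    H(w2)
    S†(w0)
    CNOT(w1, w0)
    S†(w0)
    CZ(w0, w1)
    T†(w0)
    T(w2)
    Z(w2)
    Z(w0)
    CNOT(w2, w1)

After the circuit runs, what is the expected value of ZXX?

In the final state, ZXX has expectation -sqrt(2)/2.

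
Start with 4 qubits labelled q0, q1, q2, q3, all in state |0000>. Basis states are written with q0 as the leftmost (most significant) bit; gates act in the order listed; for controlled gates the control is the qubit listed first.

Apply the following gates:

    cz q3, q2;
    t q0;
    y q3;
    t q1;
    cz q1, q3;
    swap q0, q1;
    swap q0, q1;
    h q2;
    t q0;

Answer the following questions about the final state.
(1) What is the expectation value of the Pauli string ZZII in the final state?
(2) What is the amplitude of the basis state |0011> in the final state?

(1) The observable ZZII averages to 1.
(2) The amplitude on |0011> is sqrt(2)*I/2.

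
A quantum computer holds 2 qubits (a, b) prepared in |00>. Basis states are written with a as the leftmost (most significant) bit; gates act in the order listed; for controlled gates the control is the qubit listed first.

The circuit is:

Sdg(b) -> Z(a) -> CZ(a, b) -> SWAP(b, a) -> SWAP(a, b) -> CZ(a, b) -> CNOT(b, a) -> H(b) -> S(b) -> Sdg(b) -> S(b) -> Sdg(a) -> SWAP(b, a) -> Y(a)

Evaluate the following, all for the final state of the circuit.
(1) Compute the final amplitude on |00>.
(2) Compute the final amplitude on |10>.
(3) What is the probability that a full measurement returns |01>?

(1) The final state's coefficient on |00> equals sqrt(2)/2.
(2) |10> carries amplitude sqrt(2)*I/2 in the final state.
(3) Outcome |01> occurs with probability 0.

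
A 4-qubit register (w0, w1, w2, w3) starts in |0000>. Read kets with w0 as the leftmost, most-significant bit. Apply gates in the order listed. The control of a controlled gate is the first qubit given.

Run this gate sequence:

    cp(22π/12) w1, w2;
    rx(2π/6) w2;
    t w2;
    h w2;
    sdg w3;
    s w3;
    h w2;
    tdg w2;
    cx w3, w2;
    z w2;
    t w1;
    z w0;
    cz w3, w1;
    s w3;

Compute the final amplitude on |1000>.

The amplitude on |1000> is 0.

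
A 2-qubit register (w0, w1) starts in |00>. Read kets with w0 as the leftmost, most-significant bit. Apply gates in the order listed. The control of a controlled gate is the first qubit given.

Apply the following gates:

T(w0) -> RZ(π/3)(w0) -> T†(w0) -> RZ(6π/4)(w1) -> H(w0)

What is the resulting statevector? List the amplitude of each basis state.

The resulting statevector has amplitude -sqrt(2)*exp(I*pi/12)/2 on |00>, 0 on |01>, -sqrt(2)*exp(I*pi/12)/2 on |10>, 0 on |11>.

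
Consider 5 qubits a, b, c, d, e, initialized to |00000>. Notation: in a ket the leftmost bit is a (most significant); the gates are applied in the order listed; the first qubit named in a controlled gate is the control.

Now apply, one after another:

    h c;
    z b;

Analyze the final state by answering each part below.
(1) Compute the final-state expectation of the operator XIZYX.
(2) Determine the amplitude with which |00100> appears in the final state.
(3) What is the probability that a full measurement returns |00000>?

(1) In the final state, XIZYX has expectation 0.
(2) |00100> carries amplitude sqrt(2)/2 in the final state.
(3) The probability of measuring |00000> is 1/2.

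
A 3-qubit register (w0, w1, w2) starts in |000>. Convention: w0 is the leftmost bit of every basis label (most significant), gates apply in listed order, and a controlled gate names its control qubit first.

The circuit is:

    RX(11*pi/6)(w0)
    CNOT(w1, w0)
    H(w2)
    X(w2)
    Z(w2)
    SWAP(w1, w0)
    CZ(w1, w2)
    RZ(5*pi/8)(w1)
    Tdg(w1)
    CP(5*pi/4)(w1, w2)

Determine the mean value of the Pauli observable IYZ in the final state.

The observable IYZ averages to (1 - exp(I*pi/4))*exp(3*I*pi/8)/4.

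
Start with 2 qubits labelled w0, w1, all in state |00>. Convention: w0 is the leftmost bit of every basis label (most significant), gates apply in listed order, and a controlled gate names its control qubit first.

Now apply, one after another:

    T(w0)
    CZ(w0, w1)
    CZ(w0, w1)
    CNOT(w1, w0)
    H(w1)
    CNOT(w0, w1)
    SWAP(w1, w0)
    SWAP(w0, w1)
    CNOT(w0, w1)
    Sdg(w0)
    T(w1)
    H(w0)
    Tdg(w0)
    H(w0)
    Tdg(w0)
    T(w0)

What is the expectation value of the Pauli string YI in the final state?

The observable YI averages to sqrt(2)/2.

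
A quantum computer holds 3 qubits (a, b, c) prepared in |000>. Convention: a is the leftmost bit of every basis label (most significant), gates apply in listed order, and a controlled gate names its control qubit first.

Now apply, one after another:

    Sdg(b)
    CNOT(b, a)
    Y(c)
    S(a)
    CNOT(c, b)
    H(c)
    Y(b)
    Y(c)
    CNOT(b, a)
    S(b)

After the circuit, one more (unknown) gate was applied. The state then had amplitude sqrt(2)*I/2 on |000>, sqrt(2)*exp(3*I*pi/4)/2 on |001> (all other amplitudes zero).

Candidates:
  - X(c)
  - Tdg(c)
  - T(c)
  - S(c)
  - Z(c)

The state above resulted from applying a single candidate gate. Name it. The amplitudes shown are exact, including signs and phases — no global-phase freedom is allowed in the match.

It was T(c) that produced the state shown.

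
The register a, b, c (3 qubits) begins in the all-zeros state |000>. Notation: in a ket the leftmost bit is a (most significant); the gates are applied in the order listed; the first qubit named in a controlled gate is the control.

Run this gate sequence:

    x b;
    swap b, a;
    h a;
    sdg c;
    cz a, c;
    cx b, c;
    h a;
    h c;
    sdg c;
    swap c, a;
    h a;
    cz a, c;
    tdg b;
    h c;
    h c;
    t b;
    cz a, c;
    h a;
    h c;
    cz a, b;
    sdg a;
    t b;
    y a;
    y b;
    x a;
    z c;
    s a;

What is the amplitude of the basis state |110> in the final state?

The amplitude on |110> is -I/2. Key observation: steps 11-18 multiply out to the identity, so the circuit reduces to the remaining gates.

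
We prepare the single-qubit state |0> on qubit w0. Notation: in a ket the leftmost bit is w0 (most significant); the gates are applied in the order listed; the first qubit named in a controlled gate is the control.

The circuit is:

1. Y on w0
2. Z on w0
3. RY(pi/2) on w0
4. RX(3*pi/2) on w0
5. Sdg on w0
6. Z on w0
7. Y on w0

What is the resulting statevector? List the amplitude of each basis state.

The final amplitudes are 1/2 + I/2 on |0>, 1/2 - I/2 on |1>.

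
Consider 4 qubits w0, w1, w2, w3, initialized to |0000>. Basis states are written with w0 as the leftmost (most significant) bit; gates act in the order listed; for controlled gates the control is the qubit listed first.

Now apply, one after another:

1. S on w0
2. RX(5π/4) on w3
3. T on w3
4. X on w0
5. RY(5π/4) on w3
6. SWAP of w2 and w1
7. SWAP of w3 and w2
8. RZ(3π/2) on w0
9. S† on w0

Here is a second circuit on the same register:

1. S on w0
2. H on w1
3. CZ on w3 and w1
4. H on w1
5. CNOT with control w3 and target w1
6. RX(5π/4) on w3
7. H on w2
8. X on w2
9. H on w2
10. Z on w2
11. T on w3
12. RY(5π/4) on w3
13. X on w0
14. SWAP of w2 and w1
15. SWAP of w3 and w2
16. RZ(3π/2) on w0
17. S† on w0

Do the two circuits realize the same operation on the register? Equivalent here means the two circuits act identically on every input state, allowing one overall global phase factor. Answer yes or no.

Yes — the two circuits implement the same unitary up to a global phase.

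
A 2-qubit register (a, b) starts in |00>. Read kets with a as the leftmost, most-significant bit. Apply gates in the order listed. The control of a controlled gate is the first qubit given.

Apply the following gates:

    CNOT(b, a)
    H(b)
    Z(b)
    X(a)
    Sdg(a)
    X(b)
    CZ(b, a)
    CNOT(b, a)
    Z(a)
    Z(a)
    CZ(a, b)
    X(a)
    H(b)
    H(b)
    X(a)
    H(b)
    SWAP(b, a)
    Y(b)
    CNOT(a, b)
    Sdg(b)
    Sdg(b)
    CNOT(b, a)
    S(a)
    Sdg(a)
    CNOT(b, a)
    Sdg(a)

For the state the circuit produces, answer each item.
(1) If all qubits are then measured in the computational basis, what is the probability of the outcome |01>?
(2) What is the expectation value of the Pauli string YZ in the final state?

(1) The probability of measuring |01> is 1/4. Key observation: the block from step 12 through step 15 cancels to the identity and can be dropped.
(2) The expectation value of YZ is -1.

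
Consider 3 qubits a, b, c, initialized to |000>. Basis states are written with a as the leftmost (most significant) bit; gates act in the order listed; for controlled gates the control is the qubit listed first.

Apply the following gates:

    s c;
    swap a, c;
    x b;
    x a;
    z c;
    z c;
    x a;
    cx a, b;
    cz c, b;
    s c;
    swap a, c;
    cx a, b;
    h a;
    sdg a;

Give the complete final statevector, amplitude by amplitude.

The final amplitudes are sqrt(2)/2 on |010>, -sqrt(2)*I/2 on |110>, and 0 on every other basis state. Key observation: the block from step 4 through step 7 cancels to the identity and can be dropped.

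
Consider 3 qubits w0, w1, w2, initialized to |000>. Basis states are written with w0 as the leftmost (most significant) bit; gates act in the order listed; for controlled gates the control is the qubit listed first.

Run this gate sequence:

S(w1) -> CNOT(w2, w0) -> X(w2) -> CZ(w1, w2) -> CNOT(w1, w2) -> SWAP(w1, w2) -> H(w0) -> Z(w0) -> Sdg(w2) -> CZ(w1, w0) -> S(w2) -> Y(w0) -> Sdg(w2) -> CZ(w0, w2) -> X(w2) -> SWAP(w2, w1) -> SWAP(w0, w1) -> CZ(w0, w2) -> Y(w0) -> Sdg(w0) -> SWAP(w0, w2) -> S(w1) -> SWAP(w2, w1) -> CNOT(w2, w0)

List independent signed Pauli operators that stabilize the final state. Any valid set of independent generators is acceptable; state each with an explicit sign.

The final state is stabilized by the group generated by -XIY, -ZIZ, +IZI; other independent generating sets are equally valid.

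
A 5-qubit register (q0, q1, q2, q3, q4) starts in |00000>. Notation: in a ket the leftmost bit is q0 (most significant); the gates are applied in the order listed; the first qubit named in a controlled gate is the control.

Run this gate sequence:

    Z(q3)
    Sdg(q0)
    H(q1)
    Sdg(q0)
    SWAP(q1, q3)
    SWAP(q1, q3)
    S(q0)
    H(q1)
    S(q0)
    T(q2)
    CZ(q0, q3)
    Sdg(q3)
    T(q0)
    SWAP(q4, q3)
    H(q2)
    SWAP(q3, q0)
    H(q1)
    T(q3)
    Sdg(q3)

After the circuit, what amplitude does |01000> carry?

The amplitude on |01000> is 1/2.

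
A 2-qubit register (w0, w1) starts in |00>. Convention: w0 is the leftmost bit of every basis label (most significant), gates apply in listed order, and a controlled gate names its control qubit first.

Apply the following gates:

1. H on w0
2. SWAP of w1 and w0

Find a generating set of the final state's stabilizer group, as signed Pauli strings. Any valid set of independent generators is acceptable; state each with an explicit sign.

One valid set of independent stabilizer generators is +IX, +ZI (any independent generating set of the same group is equally correct).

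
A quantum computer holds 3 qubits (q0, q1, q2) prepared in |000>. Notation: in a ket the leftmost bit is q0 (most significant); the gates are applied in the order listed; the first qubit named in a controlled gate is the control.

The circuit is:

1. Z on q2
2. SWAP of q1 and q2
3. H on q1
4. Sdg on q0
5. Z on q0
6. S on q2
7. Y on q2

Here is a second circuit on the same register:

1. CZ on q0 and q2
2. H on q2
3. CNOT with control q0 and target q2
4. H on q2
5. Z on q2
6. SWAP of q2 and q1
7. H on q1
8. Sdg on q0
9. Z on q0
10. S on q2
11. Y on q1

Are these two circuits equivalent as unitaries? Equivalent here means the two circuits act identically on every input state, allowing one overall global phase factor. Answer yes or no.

No — the two circuits implement different unitaries, even allowing a global phase.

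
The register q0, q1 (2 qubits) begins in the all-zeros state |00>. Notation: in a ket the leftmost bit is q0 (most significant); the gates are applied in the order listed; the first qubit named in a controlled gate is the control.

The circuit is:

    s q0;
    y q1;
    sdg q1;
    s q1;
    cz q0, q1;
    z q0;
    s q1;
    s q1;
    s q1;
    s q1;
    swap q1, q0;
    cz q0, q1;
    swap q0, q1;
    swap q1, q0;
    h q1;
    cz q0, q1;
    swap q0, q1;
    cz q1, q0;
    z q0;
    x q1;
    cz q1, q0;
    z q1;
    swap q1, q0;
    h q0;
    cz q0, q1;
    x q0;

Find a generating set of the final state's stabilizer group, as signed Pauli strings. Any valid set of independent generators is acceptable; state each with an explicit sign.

The final state is stabilized by the group generated by +XZ, +ZX; other independent generating sets are equally valid. Key observation: the block from step 7 through step 10 cancels to the identity and can be dropped.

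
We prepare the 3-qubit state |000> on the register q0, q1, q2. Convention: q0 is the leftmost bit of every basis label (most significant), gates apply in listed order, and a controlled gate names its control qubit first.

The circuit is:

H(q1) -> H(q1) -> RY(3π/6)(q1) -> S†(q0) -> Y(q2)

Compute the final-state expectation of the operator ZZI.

In the final state, ZZI has expectation 0. Key observation: gates 1-2 undo each other exactly, leaving only the rest of the circuit to track.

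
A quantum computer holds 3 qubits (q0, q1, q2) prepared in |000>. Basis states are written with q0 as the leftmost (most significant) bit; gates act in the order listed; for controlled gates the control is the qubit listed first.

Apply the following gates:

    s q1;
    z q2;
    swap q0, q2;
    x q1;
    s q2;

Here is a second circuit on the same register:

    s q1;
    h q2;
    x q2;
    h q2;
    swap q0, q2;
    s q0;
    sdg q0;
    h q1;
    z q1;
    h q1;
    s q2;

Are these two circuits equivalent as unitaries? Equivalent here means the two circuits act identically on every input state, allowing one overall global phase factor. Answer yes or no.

Yes: on every input state the two circuits agree up to one overall phase factor.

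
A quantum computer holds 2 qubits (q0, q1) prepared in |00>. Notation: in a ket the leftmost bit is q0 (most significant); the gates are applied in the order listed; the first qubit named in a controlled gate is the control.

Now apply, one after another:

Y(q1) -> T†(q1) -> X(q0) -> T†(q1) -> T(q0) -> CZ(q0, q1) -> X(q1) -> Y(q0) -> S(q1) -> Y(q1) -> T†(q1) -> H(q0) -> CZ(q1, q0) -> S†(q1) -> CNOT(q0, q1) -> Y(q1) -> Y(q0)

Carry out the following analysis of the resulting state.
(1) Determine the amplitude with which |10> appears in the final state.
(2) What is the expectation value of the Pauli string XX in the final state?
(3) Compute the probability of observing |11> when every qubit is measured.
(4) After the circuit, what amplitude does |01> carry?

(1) The final state's coefficient on |10> equals sqrt(2)*I/2.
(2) The observable XX averages to -1.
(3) The probability of measuring |11> is 0.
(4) The final state's coefficient on |01> equals -sqrt(2)*I/2.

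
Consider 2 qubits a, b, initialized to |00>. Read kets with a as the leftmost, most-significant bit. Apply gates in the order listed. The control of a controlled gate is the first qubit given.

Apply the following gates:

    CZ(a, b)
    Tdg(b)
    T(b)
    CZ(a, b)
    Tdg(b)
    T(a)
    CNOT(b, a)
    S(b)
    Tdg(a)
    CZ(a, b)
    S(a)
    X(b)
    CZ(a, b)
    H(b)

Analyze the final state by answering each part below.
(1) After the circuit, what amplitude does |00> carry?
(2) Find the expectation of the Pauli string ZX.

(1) |00> carries amplitude sqrt(2)/2 in the final state. Key observation: steps 1-4 multiply out to the identity, so the circuit reduces to the remaining gates.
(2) The expectation value of ZX is -1.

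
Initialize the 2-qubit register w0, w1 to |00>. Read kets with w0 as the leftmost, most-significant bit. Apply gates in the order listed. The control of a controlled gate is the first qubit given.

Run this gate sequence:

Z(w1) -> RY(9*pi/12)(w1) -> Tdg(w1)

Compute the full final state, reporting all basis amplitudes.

The resulting statevector has amplitude sqrt(2 - sqrt(2))/2 on |00>, -sqrt(sqrt(2) + 2)*exp(3*I*pi/4)/2 on |01>, 0 on |10>, 0 on |11>.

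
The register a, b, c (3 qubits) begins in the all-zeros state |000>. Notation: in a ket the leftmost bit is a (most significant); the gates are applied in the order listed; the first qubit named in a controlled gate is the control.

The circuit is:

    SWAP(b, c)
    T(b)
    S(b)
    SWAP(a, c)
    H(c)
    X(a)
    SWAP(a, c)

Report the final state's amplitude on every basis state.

The final amplitudes are sqrt(2)/2 on |001>, sqrt(2)/2 on |101>, and 0 on every other basis state.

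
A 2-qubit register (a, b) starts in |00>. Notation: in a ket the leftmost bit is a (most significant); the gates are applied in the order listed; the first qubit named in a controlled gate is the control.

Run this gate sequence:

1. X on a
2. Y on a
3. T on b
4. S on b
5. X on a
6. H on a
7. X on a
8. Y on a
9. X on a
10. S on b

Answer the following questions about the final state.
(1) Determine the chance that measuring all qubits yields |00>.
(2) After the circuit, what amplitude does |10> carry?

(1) Outcome |00> occurs with probability 1/2.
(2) The final state's coefficient on |10> equals -sqrt(2)/2.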